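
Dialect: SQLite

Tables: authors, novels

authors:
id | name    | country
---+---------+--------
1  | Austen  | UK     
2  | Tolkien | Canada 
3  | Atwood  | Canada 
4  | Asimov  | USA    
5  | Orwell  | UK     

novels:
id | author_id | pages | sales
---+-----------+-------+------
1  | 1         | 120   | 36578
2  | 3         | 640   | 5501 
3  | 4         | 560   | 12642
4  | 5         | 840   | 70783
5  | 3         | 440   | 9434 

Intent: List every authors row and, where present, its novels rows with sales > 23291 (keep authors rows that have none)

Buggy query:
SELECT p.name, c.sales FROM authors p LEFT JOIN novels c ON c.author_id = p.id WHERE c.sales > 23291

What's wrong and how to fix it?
Bug: A WHERE condition on the right-hand table after LEFT JOIN drops unmatched parents

Fix: Move the right-table condition into the ON clause so unmatched parents are kept

Corrected query:
SELECT p.name, c.sales FROM authors p LEFT JOIN novels c ON c.author_id = p.id AND c.sales > 23291

Result:
name    | sales
--------+------
Austen  | 36578
Tolkien | NULL 
Atwood  | NULL 
Asimov  | NULL 
Orwell  | 70783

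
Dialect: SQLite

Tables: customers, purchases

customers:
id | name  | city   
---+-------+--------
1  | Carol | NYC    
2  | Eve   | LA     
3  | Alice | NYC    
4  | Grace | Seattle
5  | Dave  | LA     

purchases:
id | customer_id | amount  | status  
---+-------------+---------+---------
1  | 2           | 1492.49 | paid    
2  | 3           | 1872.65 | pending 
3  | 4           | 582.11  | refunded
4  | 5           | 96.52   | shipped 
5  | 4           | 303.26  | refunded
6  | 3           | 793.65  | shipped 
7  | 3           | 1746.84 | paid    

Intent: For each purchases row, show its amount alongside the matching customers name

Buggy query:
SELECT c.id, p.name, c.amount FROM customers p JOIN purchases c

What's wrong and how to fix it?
Bug: JOIN with no ON clause produces a cartesian product; every purchases row pairs with every customers row

Fix: Add ON c.customer_id = p.id to the JOIN

Corrected query:
SELECT c.id, p.name, c.amount FROM customers p JOIN purchases c ON c.customer_id = p.id

Result:
id | name  | amount 
---+-------+--------
1  | Eve   | 1492.49
2  | Alice | 1872.65
3  | Grace | 582.11 
4  | Dave  | 96.52  
5  | Grace | 303.26 
6  | Alice | 793.65 
7  | Alice | 1746.84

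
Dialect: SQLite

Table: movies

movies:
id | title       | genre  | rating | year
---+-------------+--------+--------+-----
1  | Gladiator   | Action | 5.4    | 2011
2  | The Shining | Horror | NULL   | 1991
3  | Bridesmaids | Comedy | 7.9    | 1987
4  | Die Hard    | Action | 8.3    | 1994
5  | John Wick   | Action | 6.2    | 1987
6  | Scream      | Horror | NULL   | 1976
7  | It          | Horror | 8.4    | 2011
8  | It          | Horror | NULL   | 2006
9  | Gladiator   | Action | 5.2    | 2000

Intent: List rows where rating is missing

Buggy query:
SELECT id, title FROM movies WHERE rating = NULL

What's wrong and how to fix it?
Bug: '= NULL' is always unknown in SQL three-valued logic, so no rows match

Fix: Replace '= NULL' with 'IS NULL'

Corrected query:
SELECT id, title FROM movies WHERE rating IS NULL

Result:
id | title      
---+------------
2  | The Shining
6  | Scream     
8  | It         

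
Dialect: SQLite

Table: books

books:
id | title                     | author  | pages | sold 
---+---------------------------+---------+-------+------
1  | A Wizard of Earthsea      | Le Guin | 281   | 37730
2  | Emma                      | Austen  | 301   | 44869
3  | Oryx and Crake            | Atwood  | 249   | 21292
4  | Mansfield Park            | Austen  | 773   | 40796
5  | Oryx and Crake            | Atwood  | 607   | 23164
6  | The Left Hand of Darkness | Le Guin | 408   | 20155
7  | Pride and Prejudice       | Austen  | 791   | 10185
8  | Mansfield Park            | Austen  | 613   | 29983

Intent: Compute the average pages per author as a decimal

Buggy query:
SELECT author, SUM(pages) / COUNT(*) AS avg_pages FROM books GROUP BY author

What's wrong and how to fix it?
Bug: SUM(pages) and COUNT(*) are both integers; the division truncates the fractional part

Fix: Multiply by 1.0 (or CAST to REAL) to force floating-point division

Corrected query:
SELECT author, SUM(pages) * 1.0 / COUNT(*) AS avg_pages FROM books GROUP BY author

Result:
author  | avg_pages
--------+----------
Atwood  | 428      
Austen  | 619.5    
Le Guin | 344.5    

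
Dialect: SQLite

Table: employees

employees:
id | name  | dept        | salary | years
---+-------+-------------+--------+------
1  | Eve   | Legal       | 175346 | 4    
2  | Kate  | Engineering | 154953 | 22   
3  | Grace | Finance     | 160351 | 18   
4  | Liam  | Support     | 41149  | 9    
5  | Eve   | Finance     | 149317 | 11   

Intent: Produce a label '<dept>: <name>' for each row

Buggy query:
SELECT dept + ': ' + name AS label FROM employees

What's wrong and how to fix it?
Bug: '+' is numeric addition; on text columns SQLite converts them to 0 instead of concatenating

Fix: Replace + with || to concatenate text

Corrected query:
SELECT dept || ': ' || name AS label FROM employees

Result:
label            
-----------------
Legal: Eve       
Engineering: Kate
Finance: Grace   
Support: Liam    
Finance: Eve     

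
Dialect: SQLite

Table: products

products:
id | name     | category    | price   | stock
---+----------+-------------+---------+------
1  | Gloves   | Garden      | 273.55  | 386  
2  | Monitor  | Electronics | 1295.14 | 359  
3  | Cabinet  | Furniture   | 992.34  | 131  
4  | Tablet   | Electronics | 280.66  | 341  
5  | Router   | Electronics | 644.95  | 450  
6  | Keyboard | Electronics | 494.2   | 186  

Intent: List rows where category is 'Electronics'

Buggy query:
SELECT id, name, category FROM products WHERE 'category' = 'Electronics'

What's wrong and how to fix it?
Bug: Single quotes denote string literals in SQL; the column name is being compared as a constant string

Fix: Reference the column as category without single quotes

Corrected query:
SELECT id, name, category FROM products WHERE category = 'Electronics'

Result:
id | name     | category   
---+----------+------------
2  | Monitor  | Electronics
4  | Tablet   | Electronics
5  | Router   | Electronics
6  | Keyboard | Electronics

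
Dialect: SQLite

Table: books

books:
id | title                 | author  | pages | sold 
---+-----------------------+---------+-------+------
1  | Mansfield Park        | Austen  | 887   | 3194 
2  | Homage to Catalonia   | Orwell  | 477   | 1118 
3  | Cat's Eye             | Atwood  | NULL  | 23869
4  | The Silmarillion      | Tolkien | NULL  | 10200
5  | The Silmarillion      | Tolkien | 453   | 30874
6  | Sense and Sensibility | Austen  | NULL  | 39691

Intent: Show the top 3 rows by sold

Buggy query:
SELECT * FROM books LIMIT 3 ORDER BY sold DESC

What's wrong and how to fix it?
Bug: LIMIT must come after ORDER BY

Fix: Swap the clauses: ORDER BY first, then LIMIT

Corrected query:
SELECT * FROM books ORDER BY sold DESC LIMIT 3

Result:
id | title                 | author  | pages | sold 
---+-----------------------+---------+-------+------
6  | Sense and Sensibility | Austen  | NULL  | 39691
5  | The Silmarillion      | Tolkien | 453   | 30874
3  | Cat's Eye             | Atwood  | NULL  | 23869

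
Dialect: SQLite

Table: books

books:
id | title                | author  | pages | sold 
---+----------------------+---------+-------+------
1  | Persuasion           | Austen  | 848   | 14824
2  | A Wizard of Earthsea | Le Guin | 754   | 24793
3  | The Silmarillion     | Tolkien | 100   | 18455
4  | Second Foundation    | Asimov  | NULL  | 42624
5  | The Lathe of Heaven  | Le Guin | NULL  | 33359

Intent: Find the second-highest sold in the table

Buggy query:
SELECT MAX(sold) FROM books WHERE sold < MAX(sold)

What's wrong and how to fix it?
Bug: The inner MAX is an aggregate inside WHERE, which is not allowed

Fix: Put the inner MAX in a scalar subquery

Corrected query:
SELECT MAX(sold) FROM books WHERE sold < (SELECT MAX(sold) FROM books)

Result:
MAX(sold)
---------
33359    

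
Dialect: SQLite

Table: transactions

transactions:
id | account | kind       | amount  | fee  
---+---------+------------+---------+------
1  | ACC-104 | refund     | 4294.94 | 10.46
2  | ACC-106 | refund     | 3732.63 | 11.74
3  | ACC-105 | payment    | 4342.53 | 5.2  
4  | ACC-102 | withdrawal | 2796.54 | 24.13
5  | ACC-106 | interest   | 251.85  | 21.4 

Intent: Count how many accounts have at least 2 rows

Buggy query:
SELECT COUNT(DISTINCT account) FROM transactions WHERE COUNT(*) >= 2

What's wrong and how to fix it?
Bug: WHERE filters individual rows, not groups, so a group-level COUNT is invalid there

Fix: Group first with HAVING COUNT(*) >= 2, then COUNT the resulting groups

Corrected query:
SELECT COUNT(*) FROM (SELECT account FROM transactions GROUP BY account HAVING COUNT(*) >= 2)

Result:
COUNT(*)
--------
1       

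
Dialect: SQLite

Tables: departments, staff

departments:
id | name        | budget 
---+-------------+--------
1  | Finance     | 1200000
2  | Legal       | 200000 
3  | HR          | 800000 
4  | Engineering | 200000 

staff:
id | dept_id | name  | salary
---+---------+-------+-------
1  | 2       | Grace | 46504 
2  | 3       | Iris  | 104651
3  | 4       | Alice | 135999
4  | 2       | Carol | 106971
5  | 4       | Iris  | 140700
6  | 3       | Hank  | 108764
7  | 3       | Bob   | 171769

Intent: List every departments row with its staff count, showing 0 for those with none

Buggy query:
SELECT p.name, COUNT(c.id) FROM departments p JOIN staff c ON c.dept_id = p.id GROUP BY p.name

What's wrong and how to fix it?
Bug: INNER JOIN drops departments rows that have no matching staff rows

Fix: Use LEFT JOIN so parents without children still appear (COUNT(c.id) gives 0)

Corrected query:
SELECT p.name, COUNT(c.id) FROM departments p LEFT JOIN staff c ON c.dept_id = p.id GROUP BY p.name

Result:
name        | COUNT(c.id)
------------+------------
Engineering | 2          
Finance     | 0          
HR          | 3          
Legal       | 2          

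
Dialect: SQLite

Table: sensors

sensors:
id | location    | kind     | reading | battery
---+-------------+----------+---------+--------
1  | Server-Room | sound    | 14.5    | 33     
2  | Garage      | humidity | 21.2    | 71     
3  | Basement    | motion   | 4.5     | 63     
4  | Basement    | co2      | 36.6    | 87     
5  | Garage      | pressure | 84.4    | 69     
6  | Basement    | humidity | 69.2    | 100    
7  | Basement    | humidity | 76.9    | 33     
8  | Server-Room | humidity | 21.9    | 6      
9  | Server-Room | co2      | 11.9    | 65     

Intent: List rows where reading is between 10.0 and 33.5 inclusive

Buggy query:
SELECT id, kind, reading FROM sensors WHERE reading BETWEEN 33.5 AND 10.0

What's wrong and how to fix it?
Bug: BETWEEN expects the lower bound first; with 33.5 AND 10.0 the range is empty

Fix: Swap the bounds so the smaller value comes first

Corrected query:
SELECT id, kind, reading FROM sensors WHERE reading BETWEEN 10.0 AND 33.5

Result:
id | kind     | reading
---+----------+--------
1  | sound    | 14.5   
2  | humidity | 21.2   
8  | humidity | 21.9   
9  | co2      | 11.9   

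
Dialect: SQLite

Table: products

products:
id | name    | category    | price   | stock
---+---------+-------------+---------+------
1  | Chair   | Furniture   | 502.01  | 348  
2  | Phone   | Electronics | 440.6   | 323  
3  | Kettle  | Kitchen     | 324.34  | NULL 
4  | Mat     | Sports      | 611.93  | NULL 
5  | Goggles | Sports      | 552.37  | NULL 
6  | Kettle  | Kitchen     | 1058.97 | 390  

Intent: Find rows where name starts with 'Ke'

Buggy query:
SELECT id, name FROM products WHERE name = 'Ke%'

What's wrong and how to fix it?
Bug: '=' compares the literal string including the % character; pattern matching needs LIKE

Fix: Use LIKE for wildcard pattern matching

Corrected query:
SELECT id, name FROM products WHERE name LIKE 'Ke%'

Result:
id | name  
---+-------
3  | Kettle
6  | Kettle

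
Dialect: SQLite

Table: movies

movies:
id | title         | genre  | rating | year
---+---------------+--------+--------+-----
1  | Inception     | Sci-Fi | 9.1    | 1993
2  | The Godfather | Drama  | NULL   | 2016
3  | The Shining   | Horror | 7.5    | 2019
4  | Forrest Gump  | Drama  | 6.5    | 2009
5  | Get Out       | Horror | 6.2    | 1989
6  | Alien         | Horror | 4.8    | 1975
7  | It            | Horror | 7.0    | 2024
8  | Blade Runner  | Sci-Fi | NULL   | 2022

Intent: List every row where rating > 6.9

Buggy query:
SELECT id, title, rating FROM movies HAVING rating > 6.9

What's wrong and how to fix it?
Bug: This is a non-aggregate query (no GROUP BY, no aggregates), so in SQLite the HAVING clause is invalid here; a row-level condition belongs in WHERE

Fix: Use WHERE for row-level filtering

Corrected query:
SELECT id, title, rating FROM movies WHERE rating > 6.9

Result:
id | title       | rating
---+-------------+-------
1  | Inception   | 9.1   
3  | The Shining | 7.5   
7  | It          | 7     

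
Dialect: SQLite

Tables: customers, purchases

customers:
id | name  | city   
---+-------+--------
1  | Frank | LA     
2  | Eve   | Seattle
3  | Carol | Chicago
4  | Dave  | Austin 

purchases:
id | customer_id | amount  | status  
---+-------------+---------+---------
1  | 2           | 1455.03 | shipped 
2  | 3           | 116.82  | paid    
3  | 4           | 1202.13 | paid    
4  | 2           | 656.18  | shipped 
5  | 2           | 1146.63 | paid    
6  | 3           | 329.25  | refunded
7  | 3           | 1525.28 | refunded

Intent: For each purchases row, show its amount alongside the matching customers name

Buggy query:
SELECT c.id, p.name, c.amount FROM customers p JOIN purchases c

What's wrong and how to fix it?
Bug: JOIN with no ON clause produces a cartesian product; every purchases row pairs with every customers row

Fix: Add ON c.customer_id = p.id to the JOIN

Corrected query:
SELECT c.id, p.name, c.amount FROM customers p JOIN purchases c ON c.customer_id = p.id

Result:
id | name  | amount 
---+-------+--------
1  | Eve   | 1455.03
2  | Carol | 116.82 
3  | Dave  | 1202.13
4  | Eve   | 656.18 
5  | Eve   | 1146.63
6  | Carol | 329.25 
7  | Carol | 1525.28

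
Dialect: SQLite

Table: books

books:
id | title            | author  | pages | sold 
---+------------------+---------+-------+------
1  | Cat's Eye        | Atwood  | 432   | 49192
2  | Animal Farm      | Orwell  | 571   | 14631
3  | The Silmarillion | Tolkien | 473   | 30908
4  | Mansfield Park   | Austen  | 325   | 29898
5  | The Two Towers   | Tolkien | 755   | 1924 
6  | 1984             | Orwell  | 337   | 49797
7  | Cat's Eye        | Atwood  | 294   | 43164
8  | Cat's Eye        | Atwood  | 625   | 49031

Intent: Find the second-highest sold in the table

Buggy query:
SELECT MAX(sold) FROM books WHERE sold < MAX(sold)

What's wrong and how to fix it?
Bug: MAX(sold) on the right of the comparison is an aggregate-in-WHERE error

Fix: Put the inner MAX in a scalar subquery

Corrected query:
SELECT MAX(sold) FROM books WHERE sold < (SELECT MAX(sold) FROM books)

Result:
MAX(sold)
---------
49192    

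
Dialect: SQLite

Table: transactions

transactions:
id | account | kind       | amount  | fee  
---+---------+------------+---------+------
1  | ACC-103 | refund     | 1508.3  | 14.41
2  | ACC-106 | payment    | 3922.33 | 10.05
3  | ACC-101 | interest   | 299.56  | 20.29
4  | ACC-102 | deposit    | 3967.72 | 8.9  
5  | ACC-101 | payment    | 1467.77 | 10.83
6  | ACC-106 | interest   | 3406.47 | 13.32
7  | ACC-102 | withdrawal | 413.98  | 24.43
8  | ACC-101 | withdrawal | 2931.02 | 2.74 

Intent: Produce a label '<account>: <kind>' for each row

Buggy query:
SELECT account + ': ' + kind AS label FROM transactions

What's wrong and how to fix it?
Bug: SQLite uses || for string concatenation; + coerces text to numbers (yielding 0)

Fix: Use the || operator for string concatenation

Corrected query:
SELECT account || ': ' || kind AS label FROM transactions

Result:
label              
-------------------
ACC-103: refund    
ACC-106: payment   
ACC-101: interest  
ACC-102: deposit   
ACC-101: payment   
ACC-106: interest  
ACC-102: withdrawal
ACC-101: withdrawal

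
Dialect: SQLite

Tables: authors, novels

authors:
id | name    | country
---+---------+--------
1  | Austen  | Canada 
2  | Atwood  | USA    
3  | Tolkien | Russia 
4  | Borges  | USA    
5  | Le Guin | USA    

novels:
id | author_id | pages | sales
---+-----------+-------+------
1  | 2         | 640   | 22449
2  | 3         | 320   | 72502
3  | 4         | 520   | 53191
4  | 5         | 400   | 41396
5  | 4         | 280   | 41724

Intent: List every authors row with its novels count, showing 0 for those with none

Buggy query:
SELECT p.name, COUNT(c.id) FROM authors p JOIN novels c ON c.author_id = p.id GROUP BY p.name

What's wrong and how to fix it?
Bug: An inner join excludes parents with zero children

Fix: Use LEFT JOIN so parents without children still appear (COUNT(c.id) gives 0)

Corrected query:
SELECT p.name, COUNT(c.id) FROM authors p LEFT JOIN novels c ON c.author_id = p.id GROUP BY p.name

Result:
name    | COUNT(c.id)
--------+------------
Atwood  | 1          
Austen  | 0          
Borges  | 2          
Le Guin | 1          
Tolkien | 1          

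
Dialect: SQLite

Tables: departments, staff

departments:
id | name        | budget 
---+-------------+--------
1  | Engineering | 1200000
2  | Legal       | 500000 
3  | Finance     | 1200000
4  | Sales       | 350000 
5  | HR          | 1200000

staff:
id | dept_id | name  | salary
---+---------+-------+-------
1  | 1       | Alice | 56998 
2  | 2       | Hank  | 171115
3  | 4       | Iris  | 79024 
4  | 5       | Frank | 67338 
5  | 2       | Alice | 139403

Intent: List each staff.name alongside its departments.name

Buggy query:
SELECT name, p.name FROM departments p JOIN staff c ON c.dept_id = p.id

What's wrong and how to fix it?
Bug: Both tables have a 'name' column; the unqualified reference is ambiguous

Fix: Prefix ambiguous columns with the table alias

Corrected query:
SELECT c.name, p.name FROM departments p JOIN staff c ON c.dept_id = p.id

Result:
name  | name       
------+------------
Alice | Engineering
Hank  | Legal      
Iris  | Sales      
Frank | HR         
Alice | Legal      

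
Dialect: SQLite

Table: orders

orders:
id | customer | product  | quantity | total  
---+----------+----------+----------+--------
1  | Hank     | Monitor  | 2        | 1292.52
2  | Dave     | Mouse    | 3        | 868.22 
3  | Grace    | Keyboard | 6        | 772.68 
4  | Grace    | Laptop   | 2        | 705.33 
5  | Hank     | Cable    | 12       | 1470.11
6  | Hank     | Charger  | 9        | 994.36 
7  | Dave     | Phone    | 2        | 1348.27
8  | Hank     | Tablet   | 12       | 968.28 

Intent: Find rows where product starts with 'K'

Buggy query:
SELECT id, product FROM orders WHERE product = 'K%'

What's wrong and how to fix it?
Bug: '=' compares the literal string including the % character; pattern matching needs LIKE

Fix: Use LIKE for wildcard pattern matching

Corrected query:
SELECT id, product FROM orders WHERE product LIKE 'K%'

Result:
id | product 
---+---------
3  | Keyboard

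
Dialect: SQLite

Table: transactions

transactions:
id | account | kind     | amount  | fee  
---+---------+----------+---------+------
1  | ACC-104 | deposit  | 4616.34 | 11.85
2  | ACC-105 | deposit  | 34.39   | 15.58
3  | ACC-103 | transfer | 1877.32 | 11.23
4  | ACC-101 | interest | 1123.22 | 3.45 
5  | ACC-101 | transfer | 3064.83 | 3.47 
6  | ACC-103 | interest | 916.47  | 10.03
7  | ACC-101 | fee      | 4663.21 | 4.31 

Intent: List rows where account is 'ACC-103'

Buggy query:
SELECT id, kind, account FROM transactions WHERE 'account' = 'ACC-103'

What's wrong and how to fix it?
Bug: Single quotes denote string literals in SQL; the column name is being compared as a constant string

Fix: Reference the column as account without single quotes

Corrected query:
SELECT id, kind, account FROM transactions WHERE account = 'ACC-103'

Result:
id | kind     | account
---+----------+--------
3  | transfer | ACC-103
6  | interest | ACC-103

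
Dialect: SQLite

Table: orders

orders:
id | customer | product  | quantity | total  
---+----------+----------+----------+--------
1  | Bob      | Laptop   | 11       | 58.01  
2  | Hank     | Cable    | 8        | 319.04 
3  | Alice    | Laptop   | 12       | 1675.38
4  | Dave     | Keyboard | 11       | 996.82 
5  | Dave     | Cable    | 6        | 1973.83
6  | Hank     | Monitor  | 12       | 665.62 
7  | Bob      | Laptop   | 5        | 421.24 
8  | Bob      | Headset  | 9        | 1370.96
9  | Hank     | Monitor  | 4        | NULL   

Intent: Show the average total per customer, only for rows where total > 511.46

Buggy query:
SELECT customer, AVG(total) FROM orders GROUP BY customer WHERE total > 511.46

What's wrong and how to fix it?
Bug: Row-level WHERE must come before GROUP BY in the clause order

Fix: Place WHERE between FROM and GROUP BY

Corrected query:
SELECT customer, AVG(total) FROM orders WHERE total > 511.46 GROUP BY customer

Result:
customer | AVG(total)
---------+-----------
Alice    | 1675.38   
Bob      | 1370.96   
Dave     | 1485.325  
Hank     | 665.62    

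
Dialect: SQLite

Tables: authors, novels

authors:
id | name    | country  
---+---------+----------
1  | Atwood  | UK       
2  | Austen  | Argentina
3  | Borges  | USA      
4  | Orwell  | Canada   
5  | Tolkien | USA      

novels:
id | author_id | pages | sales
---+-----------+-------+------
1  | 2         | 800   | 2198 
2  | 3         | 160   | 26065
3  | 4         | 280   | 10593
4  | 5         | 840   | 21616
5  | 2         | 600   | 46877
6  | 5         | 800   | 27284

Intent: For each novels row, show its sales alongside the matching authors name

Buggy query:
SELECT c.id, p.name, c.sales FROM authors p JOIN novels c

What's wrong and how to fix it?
Bug: JOIN with no ON clause produces a cartesian product; every novels row pairs with every authors row

Fix: Specify the join condition linking the foreign key to the parent id

Corrected query:
SELECT c.id, p.name, c.sales FROM authors p JOIN novels c ON c.author_id = p.id

Result:
id | name    | sales
---+---------+------
1  | Austen  | 2198 
2  | Borges  | 26065
3  | Orwell  | 10593
4  | Tolkien | 21616
5  | Austen  | 46877
6  | Tolkien | 27284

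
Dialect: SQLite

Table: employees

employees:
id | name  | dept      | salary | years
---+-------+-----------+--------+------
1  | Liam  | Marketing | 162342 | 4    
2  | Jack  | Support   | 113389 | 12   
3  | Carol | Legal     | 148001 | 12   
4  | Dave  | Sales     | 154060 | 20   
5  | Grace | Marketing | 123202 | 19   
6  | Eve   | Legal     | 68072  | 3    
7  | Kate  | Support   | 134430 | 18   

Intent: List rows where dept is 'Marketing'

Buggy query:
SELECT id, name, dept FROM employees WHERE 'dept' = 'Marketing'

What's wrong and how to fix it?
Bug: Single quotes denote string literals in SQL; the column name is being compared as a constant string

Fix: Remove the quotes around the column name (or use double quotes for an identifier)

Corrected query:
SELECT id, name, dept FROM employees WHERE dept = 'Marketing'

Result:
id | name  | dept     
---+-------+----------
1  | Liam  | Marketing
5  | Grace | Marketing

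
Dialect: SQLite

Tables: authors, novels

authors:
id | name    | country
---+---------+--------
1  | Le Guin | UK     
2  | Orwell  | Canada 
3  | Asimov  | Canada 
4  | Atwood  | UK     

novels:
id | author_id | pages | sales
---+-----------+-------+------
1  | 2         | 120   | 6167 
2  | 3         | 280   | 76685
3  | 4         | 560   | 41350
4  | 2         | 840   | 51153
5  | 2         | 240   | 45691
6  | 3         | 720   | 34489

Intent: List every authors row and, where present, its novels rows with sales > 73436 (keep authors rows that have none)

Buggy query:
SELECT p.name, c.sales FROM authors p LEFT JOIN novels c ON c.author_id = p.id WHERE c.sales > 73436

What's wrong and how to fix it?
Bug: A WHERE condition on the right-hand table after LEFT JOIN drops unmatched parents

Fix: Move the right-table condition into the ON clause so unmatched parents are kept

Corrected query:
SELECT p.name, c.sales FROM authors p LEFT JOIN novels c ON c.author_id = p.id AND c.sales > 73436

Result:
name    | sales
--------+------
Le Guin | NULL 
Orwell  | NULL 
Asimov  | 76685
Atwood  | NULL 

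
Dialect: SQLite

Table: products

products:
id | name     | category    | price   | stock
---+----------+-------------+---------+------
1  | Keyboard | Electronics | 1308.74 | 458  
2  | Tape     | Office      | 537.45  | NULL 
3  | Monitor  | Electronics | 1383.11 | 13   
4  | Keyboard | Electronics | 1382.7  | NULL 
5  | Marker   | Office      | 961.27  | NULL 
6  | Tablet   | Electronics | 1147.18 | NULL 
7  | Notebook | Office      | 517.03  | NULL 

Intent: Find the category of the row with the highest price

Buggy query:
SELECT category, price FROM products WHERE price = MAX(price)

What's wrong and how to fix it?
Bug: WHERE is evaluated per row; an aggregate over the whole table isn't defined there

Fix: Wrap MAX in a scalar subquery so WHERE compares against a single value

Corrected query:
SELECT category, price FROM products WHERE price = (SELECT MAX(price) FROM products)

Result:
category    | price  
------------+--------
Electronics | 1383.11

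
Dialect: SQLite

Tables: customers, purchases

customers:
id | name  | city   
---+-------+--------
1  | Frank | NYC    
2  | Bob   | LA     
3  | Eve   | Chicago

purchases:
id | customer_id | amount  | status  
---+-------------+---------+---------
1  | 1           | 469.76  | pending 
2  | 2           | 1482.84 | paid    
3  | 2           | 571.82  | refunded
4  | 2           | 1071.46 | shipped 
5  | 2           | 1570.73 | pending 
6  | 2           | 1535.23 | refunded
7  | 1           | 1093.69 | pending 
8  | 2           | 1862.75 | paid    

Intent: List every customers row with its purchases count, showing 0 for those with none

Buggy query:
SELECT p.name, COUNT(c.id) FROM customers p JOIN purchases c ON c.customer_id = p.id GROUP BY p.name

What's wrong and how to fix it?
Bug: INNER JOIN drops customers rows that have no matching purchases rows

Fix: Switch to LEFT JOIN to retain unmatched parent rows

Corrected query:
SELECT p.name, COUNT(c.id) FROM customers p LEFT JOIN purchases c ON c.customer_id = p.id GROUP BY p.name

Result:
name  | COUNT(c.id)
------+------------
Bob   | 6          
Eve   | 0          
Frank | 2          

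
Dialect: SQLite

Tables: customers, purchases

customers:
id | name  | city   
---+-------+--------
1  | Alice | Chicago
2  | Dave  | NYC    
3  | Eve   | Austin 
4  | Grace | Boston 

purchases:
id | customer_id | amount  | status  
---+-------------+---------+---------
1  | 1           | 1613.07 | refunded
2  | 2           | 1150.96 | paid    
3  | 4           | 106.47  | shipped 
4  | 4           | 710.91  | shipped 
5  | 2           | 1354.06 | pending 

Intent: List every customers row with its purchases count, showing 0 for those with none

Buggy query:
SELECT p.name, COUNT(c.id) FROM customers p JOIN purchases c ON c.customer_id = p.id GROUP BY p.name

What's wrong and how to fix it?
Bug: An inner join excludes parents with zero children

Fix: Use LEFT JOIN so parents without children still appear (COUNT(c.id) gives 0)

Corrected query:
SELECT p.name, COUNT(c.id) FROM customers p LEFT JOIN purchases c ON c.customer_id = p.id GROUP BY p.name

Result:
name  | COUNT(c.id)
------+------------
Alice | 1          
Dave  | 2          
Eve   | 0          
Grace | 2          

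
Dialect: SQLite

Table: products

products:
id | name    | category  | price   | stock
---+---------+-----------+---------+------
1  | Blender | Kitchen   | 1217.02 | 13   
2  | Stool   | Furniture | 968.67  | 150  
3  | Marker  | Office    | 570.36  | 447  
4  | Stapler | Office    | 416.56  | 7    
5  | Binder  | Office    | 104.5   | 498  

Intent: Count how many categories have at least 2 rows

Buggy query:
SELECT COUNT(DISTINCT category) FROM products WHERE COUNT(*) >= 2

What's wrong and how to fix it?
Bug: COUNT(*) cannot appear in WHERE; the per-group count doesn't exist yet

Fix: Group first with HAVING COUNT(*) >= 2, then COUNT the resulting groups

Corrected query:
SELECT COUNT(*) FROM (SELECT category FROM products GROUP BY category HAVING COUNT(*) >= 2)

Result:
COUNT(*)
--------
1       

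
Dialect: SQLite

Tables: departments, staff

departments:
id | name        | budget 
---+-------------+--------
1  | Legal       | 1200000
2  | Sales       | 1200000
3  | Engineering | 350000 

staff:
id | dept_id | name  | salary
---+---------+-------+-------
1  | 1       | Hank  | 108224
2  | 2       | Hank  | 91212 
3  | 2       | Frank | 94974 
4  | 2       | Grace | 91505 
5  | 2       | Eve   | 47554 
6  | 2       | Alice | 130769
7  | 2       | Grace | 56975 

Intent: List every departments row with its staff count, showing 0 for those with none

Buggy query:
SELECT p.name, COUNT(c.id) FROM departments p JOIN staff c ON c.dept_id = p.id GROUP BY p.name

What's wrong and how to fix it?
Bug: An inner join excludes parents with zero children

Fix: Use LEFT JOIN so parents without children still appear (COUNT(c.id) gives 0)

Corrected query:
SELECT p.name, COUNT(c.id) FROM departments p LEFT JOIN staff c ON c.dept_id = p.id GROUP BY p.name

Result:
name        | COUNT(c.id)
------------+------------
Engineering | 0          
Legal       | 1          
Sales       | 6          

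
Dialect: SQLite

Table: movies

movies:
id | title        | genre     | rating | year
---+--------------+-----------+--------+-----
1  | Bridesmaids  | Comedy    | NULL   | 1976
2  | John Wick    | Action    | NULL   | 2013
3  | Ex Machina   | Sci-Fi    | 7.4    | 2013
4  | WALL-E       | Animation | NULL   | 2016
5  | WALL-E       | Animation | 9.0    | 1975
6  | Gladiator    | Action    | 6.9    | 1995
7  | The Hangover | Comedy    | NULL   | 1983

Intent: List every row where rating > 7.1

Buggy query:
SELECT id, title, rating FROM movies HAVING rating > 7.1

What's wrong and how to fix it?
Bug: HAVING filters the output of aggregation, but this query has no GROUP BY and no aggregate functions, so SQLite rejects it (HAVING clause on a non-aggregate query); the condition here is per row

Fix: Replace HAVING with WHERE since the condition applies to individual rows

Corrected query:
SELECT id, title, rating FROM movies WHERE rating > 7.1

Result:
id | title      | rating
---+------------+-------
3  | Ex Machina | 7.4   
5  | WALL-E     | 9     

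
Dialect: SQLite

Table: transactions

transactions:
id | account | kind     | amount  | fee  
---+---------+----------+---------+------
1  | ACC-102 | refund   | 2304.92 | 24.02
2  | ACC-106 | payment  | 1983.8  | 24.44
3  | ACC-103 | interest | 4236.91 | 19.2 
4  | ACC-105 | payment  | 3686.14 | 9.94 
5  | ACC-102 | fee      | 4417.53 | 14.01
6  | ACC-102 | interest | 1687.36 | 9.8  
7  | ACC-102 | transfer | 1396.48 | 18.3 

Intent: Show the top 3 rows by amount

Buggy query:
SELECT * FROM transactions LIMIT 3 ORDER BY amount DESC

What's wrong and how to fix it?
Bug: ORDER BY cannot follow LIMIT; LIMIT is the final clause

Fix: Sort with ORDER BY, then apply LIMIT

Corrected query:
SELECT * FROM transactions ORDER BY amount DESC LIMIT 3

Result:
id | account | kind     | amount  | fee  
---+---------+----------+---------+------
5  | ACC-102 | fee      | 4417.53 | 14.01
3  | ACC-103 | interest | 4236.91 | 19.2 
4  | ACC-105 | payment  | 3686.14 | 9.94 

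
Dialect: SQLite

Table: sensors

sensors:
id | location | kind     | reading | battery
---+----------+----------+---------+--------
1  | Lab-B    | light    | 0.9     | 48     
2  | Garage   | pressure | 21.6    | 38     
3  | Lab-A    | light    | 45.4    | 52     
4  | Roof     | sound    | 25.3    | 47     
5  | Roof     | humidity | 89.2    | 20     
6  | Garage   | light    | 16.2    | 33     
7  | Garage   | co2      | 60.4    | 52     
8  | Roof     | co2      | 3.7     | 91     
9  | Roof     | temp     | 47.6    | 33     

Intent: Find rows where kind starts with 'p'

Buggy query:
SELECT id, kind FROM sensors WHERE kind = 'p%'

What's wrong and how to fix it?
Bug: '=' compares the literal string including the % character; pattern matching needs LIKE

Fix: Use LIKE for wildcard pattern matching

Corrected query:
SELECT id, kind FROM sensors WHERE kind LIKE 'p%'

Result:
id | kind    
---+---------
2  | pressure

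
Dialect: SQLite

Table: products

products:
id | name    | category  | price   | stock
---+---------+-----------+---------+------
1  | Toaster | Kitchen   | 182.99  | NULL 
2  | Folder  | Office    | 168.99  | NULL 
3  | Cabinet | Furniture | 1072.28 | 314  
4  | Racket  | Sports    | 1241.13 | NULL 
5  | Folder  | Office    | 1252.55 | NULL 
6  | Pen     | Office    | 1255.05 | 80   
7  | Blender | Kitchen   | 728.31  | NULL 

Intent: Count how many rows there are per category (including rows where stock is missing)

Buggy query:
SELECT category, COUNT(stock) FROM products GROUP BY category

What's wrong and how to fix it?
Bug: COUNT(column) counts non-NULL values only; rows with NULL stock aren't counted

Fix: Use COUNT(*) to count all rows regardless of NULL

Corrected query:
SELECT category, COUNT(*) FROM products GROUP BY category

Result:
category  | COUNT(*)
----------+---------
Furniture | 1       
Kitchen   | 2       
Office    | 3       
Sports    | 1       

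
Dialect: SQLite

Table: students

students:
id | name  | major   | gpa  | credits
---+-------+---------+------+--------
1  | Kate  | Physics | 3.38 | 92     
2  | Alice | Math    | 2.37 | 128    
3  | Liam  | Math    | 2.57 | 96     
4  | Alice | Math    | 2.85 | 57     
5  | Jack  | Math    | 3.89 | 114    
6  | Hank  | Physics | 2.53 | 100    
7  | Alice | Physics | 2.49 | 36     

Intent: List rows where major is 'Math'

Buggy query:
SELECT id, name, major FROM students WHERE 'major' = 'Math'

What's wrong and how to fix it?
Bug: 'major' in single quotes is a string literal, not the column; the comparison is literal-vs-literal and never true

Fix: Remove the quotes around the column name (or use double quotes for an identifier)

Corrected query:
SELECT id, name, major FROM students WHERE major = 'Math'

Result:
id | name  | major
---+-------+------
2  | Alice | Math 
3  | Liam  | Math 
4  | Alice | Math 
5  | Jack  | Math 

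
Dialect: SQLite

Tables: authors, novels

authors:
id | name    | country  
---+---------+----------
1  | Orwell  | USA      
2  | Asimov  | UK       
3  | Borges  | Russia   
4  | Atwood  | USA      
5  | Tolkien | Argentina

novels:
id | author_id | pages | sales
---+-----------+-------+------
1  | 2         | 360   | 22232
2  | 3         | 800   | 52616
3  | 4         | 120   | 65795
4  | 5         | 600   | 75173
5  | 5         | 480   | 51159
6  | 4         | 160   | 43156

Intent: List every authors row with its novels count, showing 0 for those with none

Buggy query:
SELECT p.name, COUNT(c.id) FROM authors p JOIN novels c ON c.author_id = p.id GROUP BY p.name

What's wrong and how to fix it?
Bug: INNER JOIN drops authors rows that have no matching novels rows

Fix: Use LEFT JOIN so parents without children still appear (COUNT(c.id) gives 0)

Corrected query:
SELECT p.name, COUNT(c.id) FROM authors p LEFT JOIN novels c ON c.author_id = p.id GROUP BY p.name

Result:
name    | COUNT(c.id)
--------+------------
Asimov  | 1          
Atwood  | 2          
Borges  | 1          
Orwell  | 0          
Tolkien | 2          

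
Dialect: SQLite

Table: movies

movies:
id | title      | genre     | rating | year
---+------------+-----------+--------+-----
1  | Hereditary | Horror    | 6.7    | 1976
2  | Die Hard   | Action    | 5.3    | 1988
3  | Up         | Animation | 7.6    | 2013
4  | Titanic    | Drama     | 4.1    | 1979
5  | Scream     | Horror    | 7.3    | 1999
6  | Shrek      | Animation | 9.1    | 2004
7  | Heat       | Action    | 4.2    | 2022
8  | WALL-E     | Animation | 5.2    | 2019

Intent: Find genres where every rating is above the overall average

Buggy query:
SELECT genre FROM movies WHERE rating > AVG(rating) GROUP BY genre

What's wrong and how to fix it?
Bug: AVG() is an aggregate; it can't sit directly in WHERE

Fix: Compute the overall average in a scalar subquery and compare each group's MIN against it in HAVING

Corrected query:
SELECT genre FROM movies GROUP BY genre HAVING MIN(rating) > (SELECT AVG(rating) FROM movies)

Result:
genre 
------
Horror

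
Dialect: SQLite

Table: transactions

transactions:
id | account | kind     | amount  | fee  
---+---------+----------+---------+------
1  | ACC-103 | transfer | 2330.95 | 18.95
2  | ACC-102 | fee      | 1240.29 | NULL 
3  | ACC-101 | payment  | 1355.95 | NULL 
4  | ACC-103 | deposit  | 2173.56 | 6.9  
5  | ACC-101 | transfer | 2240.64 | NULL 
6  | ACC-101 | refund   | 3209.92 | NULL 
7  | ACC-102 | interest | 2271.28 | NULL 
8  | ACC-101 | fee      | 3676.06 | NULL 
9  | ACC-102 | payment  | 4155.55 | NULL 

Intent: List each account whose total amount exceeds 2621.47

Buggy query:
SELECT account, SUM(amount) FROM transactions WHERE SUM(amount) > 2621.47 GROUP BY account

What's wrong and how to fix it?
Bug: Aggregate functions cannot appear in a WHERE clause

Fix: Move the aggregate condition to a HAVING clause

Corrected query:
SELECT account, SUM(amount) FROM transactions GROUP BY account HAVING SUM(amount) > 2621.47

Result:
account | SUM(amount)
--------+------------
ACC-101 | 10482.57   
ACC-102 | 7667.12    
ACC-103 | 4504.51    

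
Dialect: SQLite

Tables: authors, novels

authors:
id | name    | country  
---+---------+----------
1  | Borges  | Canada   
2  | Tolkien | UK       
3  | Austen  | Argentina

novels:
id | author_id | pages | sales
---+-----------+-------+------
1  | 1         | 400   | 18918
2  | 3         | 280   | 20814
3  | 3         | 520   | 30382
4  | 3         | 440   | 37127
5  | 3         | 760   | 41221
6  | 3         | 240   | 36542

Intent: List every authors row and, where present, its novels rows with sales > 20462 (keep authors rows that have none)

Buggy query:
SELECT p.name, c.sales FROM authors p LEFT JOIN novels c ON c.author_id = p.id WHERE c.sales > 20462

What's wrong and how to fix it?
Bug: Filtering c.sales in WHERE discards the NULL rows produced by LEFT JOIN, turning it into an inner join

Fix: Put 'c.sales > 20462' in the JOIN's ON clause instead of WHERE

Corrected query:
SELECT p.name, c.sales FROM authors p LEFT JOIN novels c ON c.author_id = p.id AND c.sales > 20462

Result:
name    | sales
--------+------
Borges  | NULL 
Tolkien | NULL 
Austen  | 20814
Austen  | 30382
Austen  | 36542
Austen  | 37127
Austen  | 41221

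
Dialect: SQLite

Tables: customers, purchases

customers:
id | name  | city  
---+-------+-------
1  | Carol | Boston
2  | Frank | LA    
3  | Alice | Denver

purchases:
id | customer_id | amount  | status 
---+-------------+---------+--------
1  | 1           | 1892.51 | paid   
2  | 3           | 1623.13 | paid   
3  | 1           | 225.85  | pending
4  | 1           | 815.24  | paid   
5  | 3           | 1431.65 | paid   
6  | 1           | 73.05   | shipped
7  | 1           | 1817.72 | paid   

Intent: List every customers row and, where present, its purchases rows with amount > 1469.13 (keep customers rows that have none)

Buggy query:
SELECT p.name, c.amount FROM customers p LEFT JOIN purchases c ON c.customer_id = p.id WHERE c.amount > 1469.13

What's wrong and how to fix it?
Bug: Filtering c.amount in WHERE discards the NULL rows produced by LEFT JOIN, turning it into an inner join

Fix: Move the right-table condition into the ON clause so unmatched parents are kept

Corrected query:
SELECT p.name, c.amount FROM customers p LEFT JOIN purchases c ON c.customer_id = p.id AND c.amount > 1469.13

Result:
name  | amount 
------+--------
Carol | 1817.72
Carol | 1892.51
Frank | NULL   
Alice | 1623.13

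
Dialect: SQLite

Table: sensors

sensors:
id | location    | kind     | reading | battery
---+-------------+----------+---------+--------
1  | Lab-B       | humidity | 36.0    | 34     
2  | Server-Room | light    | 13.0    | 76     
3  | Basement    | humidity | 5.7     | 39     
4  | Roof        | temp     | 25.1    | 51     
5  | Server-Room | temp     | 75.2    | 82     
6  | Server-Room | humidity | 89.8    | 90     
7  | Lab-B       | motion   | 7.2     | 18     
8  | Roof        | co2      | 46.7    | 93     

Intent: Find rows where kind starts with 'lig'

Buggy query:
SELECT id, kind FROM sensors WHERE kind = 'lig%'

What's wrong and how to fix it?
Bug: '=' compares the literal string including the % character; pattern matching needs LIKE

Fix: Replace '=' with LIKE so 'lig%' is treated as a pattern

Corrected query:
SELECT id, kind FROM sensors WHERE kind LIKE 'lig%'

Result:
id | kind 
---+------
2  | light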